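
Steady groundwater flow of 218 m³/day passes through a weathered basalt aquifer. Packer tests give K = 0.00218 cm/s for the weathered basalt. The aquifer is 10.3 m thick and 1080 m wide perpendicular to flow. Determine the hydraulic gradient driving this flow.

0.0104

Convert K: 0.00218 cm/s × 864 = 1.884 m/day.
Cross-sectional area A = 1080 × 10.3 = 11124 m².
From Q = K·A·i, i = Q / (K·A) = 218 / (1.884 × 11124) = 0.01040.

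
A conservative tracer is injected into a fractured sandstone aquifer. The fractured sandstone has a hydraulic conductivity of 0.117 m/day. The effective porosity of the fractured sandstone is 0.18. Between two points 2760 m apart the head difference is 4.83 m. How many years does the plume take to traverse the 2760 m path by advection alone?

Hydraulic gradient i = Δh / L = 4.83 / 2760 = 0.001750.
Darcy flux q = K · i = 0.1170 × 0.001750 = 0.0002048 m/day.
Seepage velocity v = q / n_e = 0.0002048 / 0.18 = 0.001138 m/day.
Travel time t = L / v = 2760 / 0.001138 = 2.426e+06 days = 6643 years.

6640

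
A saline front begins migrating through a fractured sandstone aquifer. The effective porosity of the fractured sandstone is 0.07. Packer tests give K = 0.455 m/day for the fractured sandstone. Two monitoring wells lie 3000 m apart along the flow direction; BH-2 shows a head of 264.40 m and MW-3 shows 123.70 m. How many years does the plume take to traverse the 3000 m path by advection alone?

Hydraulic gradient i = (264.40 − 123.70) / 3000 = 140.7 / 3000 = 0.04690.
Darcy flux q = K · i = 0.4550 × 0.04690 = 0.02134 m/day.
Seepage velocity v = q / n_e = 0.02134 / 0.07 = 0.3049 m/day.
Travel time t = L / v = 3000 / 0.3049 = 9841 days = 26.94 years.

26.9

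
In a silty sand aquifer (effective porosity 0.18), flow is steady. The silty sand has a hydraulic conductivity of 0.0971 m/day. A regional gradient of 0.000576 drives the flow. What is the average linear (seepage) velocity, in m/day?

0.000311

Hydraulic gradient i = 0.000576.
Darcy flux q = K · i = 0.09710 × 0.0005760 = 5.593e-05 m/day.
Seepage velocity v = q / n_e = 5.593e-05 / 0.18 = 0.0003107 m/day.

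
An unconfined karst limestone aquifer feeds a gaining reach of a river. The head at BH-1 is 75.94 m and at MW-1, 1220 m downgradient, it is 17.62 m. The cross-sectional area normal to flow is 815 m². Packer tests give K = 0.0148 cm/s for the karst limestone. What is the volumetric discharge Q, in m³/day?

Convert K: 0.0148 cm/s × 864 = 12.79 m/day.
Hydraulic gradient i = (75.94 − 17.62) / 1220 = 58.32 / 1220 = 0.04780.
Darcy's law: Q = K · A · i = 12.79 × 815.0 × 0.04780 = 498.2 m³/day.

498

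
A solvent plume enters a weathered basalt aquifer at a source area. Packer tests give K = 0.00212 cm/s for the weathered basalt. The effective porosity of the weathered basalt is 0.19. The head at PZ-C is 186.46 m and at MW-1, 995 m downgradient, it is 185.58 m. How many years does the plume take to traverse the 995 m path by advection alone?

320

Convert K: 0.00212 cm/s × 864 = 1.832 m/day.
Hydraulic gradient i = (186.46 − 185.58) / 995 = 0.88 / 995 = 0.0008844.
Darcy flux q = K · i = 1.832 × 0.0008844 = 0.001620 m/day.
Seepage velocity v = q / n_e = 0.001620 / 0.19 = 0.008526 m/day.
Travel time t = L / v = 995 / 0.008526 = 1.167e+05 days = 319.5 years.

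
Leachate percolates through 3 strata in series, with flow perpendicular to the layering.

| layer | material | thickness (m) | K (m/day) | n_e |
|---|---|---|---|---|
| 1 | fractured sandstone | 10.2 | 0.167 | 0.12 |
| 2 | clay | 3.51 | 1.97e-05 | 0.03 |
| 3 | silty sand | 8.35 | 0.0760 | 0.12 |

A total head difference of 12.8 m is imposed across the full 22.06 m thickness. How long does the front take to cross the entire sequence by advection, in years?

With flow normal to the layers, continuity requires the same specific discharge q through every layer.
Σ(b_i/K_i) = 10.2/0.167 + 3.51/1.97e-05 + 8.35/0.0760 = 1.783e+05 d.
q = Δh / Σ(b_i/K_i) = 12.8 / 1.783e+05 = 7.177e-05 m/day.
In each layer the seepage velocity is v_i = q/n_i, so the layer transit time is t_i = b_i·n_i / q:
  layer 1 (fractured sandstone): t_1 = 10.2 × 0.12 / 7.177e-05 = 17054 d
  layer 2 (clay): t_2 = 3.51 × 0.03 / 7.177e-05 = 1467 d
  layer 3 (silty sand): t_3 = 8.35 × 0.12 / 7.177e-05 = 13961 d
Total t = Σ t_i = 32482 days = 88.93 years.

88.9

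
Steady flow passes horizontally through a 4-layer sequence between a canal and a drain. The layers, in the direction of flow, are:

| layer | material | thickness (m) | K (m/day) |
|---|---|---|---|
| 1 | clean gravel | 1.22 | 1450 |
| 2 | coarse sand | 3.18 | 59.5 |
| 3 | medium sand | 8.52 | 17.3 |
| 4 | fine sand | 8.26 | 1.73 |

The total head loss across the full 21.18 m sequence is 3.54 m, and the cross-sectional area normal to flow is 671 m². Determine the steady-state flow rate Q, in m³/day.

Flow is perpendicular to layering, so the layers act in series and the equivalent K is the thickness-weighted harmonic mean.
Total thickness L = 1.22 + 3.18 + 8.52 + 8.26 = 21.18 m.
Σ(b_i/K_i) = 1.22/1450 + 3.18/59.5 + 8.52/17.3 + 8.26/1.73 = 5.321 d.
K_eq = L / Σ(b_i/K_i) = 21.18 / 5.321 = 3.980 m/day.
Q = K_eq · A · (Δh/L) = 3.980 × 671 × (3.54/21.18) = 446.4 m³/day.

446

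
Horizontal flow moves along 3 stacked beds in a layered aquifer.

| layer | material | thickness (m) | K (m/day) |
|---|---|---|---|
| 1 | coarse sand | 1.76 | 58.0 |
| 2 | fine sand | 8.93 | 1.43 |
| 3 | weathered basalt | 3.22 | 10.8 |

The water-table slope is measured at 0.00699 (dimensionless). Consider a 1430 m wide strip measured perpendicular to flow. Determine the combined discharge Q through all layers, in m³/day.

1500

Flow is parallel to layering, so each bed carries its own Darcy discharge and the transmissivities add.
Σ(K_i·b_i) = 58.0×1.76 + 1.43×8.93 + 10.8×3.22 = 149.6 m²/day.
Hydraulic gradient i = 0.00699.
Q = Σ(K_i·b_i) · W · i = 149.6 × 1430 × 0.006990 = 1496 m³/day.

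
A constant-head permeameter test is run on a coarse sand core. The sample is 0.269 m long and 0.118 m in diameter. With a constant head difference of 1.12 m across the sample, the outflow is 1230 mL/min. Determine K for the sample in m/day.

38.9

Cross-sectional area A = π·(d/2)² = π × (0.118/2)² = 0.01094 m².
Convert discharge: 1230 mL/min = 2.050e-05 m³/s.
Darcy's law rearranged: K = Q·L / (A·Δh) = 2.050e-05 × 0.269 / (0.01094 × 1.12) = 0.0004502 m/s = 38.90 m/day.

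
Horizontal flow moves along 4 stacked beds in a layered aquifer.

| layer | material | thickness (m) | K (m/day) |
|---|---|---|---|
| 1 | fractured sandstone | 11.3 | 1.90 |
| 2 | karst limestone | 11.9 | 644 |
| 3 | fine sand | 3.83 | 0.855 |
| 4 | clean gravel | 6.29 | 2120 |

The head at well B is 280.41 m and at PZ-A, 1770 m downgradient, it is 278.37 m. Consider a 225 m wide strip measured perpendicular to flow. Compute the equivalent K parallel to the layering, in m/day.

631

Flow is parallel to layering, so each bed carries its own Darcy discharge and the transmissivities add.
Σ(K_i·b_i) = 1.90×11.3 + 644×11.9 + 0.855×3.83 + 2120×6.29 = 21023 m²/day.
Total thickness b = 33.32 m, so K_eq = Σ(K_i·b_i)/b = 630.9 m/day.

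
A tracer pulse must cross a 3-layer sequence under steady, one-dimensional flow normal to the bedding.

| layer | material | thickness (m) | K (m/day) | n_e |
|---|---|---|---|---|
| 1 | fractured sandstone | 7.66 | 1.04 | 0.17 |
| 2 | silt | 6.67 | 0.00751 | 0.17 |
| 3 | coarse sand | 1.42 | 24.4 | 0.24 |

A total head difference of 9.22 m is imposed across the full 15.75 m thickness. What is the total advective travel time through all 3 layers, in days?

270

With flow normal to the layers, continuity requires the same specific discharge q through every layer.
Σ(b_i/K_i) = 7.66/1.04 + 6.67/0.00751 + 1.42/24.4 = 895.6 d.
q = Δh / Σ(b_i/K_i) = 9.22 / 895.6 = 0.01030 m/day.
In each layer the seepage velocity is v_i = q/n_i, so the layer transit time is t_i = b_i·n_i / q:
  layer 1 (fractured sandstone): t_1 = 7.66 × 0.17 / 0.01030 = 126.5 d
  layer 2 (silt): t_2 = 6.67 × 0.17 / 0.01030 = 110.1 d
  layer 3 (coarse sand): t_3 = 1.42 × 0.24 / 0.01030 = 33.10 d
Total t = Σ t_i = 269.7 days.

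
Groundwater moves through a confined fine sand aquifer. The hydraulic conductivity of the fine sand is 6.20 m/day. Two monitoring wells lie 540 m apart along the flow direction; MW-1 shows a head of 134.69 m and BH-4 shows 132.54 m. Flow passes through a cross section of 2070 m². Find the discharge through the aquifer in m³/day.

51.1

Hydraulic gradient i = (134.69 − 132.54) / 540 = 2.15 / 540 = 0.003981.
Darcy's law: Q = K · A · i = 6.200 × 2070 × 0.003981 = 51.10 m³/day.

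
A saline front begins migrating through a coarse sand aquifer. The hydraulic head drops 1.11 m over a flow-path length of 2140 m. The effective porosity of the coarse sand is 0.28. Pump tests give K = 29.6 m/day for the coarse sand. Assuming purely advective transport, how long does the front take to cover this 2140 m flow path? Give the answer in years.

107

Hydraulic gradient i = Δh / L = 1.11 / 2140 = 0.0005187.
Darcy flux q = K · i = 29.60 × 0.0005187 = 0.01535 m/day.
Seepage velocity v = q / n_e = 0.01535 / 0.28 = 0.05483 m/day.
Travel time t = L / v = 2140 / 0.05483 = 39028 days = 106.9 years.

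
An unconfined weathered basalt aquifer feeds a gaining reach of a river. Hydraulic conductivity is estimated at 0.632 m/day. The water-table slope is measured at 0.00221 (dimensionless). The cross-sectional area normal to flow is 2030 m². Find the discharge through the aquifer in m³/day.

Hydraulic gradient i = 0.00221.
Darcy's law: Q = K · A · i = 0.6320 × 2030 × 0.002210 = 2.835 m³/day.

2.84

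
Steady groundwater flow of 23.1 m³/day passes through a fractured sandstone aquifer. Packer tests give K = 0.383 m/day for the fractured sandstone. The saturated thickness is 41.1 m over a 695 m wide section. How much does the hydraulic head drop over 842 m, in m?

Cross-sectional area A = 695 × 41.1 = 28564 m².
From Q = K·A·i, i = Q / (K·A) = 23.1 / (0.3830 × 28564) = 0.002111.
Head loss Δh = i · L = 0.002111 × 842 = 1.778 m.

1.78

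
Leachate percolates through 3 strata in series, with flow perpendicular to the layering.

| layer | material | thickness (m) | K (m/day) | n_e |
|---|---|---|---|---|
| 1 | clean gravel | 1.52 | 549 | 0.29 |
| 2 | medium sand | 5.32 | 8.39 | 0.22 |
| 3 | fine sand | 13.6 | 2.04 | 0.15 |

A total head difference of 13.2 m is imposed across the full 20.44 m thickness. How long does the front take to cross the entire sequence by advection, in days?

With flow normal to the layers, continuity requires the same specific discharge q through every layer.
Σ(b_i/K_i) = 1.52/549 + 5.32/8.39 + 13.6/2.04 = 7.304 d.
q = Δh / Σ(b_i/K_i) = 13.2 / 7.304 = 1.807 m/day.
In each layer the seepage velocity is v_i = q/n_i, so the layer transit time is t_i = b_i·n_i / q:
  layer 1 (clean gravel): t_1 = 1.52 × 0.29 / 1.807 = 0.2439 d
  layer 2 (medium sand): t_2 = 5.32 × 0.22 / 1.807 = 0.6476 d
  layer 3 (fine sand): t_3 = 13.6 × 0.15 / 1.807 = 1.129 d
Total t = Σ t_i = 2.020 days.

2.02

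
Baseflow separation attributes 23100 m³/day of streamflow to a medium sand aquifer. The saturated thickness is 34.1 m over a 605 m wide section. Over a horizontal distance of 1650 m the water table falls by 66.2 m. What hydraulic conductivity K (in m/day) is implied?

Cross-sectional area A = 605 × 34.1 = 20630 m².
Hydraulic gradient i = Δh / L = 66.2 / 1650 = 0.04012.
From Q = K·A·i, K = Q / (A·i) = 23100 / (20630 × 0.04012) = 27.91 m/day.

27.9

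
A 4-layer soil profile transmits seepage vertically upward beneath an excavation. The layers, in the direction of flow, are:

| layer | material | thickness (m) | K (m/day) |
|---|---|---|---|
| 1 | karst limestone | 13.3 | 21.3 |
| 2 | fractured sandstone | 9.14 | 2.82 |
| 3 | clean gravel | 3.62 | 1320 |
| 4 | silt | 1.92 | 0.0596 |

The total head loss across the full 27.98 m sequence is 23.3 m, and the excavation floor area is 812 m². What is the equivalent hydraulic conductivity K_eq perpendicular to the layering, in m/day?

Flow is perpendicular to layering, so the layers act in series and the equivalent K is the thickness-weighted harmonic mean.
Total thickness L = 13.3 + 9.14 + 3.62 + 1.92 = 27.98 m.
Σ(b_i/K_i) = 13.3/21.3 + 9.14/2.82 + 3.62/1320 + 1.92/0.0596 = 36.08 d.
K_eq = L / Σ(b_i/K_i) = 27.98 / 36.08 = 0.7754 m/day.

0.775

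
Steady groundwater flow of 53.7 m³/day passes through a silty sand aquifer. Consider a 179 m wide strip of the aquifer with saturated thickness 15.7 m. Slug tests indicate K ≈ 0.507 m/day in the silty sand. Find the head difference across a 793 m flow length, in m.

Cross-sectional area A = 179 × 15.7 = 2810 m².
From Q = K·A·i, i = Q / (K·A) = 53.7 / (0.5070 × 2810) = 0.03769.
Head loss Δh = i · L = 0.03769 × 793 = 29.89 m.

29.9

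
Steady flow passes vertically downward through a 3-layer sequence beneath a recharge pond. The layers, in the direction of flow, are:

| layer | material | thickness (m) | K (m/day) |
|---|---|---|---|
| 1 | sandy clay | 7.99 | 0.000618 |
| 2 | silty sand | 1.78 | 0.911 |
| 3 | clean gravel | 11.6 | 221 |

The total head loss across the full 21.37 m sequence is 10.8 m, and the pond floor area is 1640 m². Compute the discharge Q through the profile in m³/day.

Flow is perpendicular to layering, so the layers act in series and the equivalent K is the thickness-weighted harmonic mean.
Total thickness L = 7.99 + 1.78 + 11.6 = 21.37 m.
Σ(b_i/K_i) = 7.99/0.000618 + 1.78/0.911 + 11.6/221 = 12931 d.
K_eq = L / Σ(b_i/K_i) = 21.37 / 12931 = 0.001653 m/day.
Q = K_eq · A · (Δh/L) = 0.001653 × 1640 × (10.8/21.37) = 1.370 m³/day.

1.37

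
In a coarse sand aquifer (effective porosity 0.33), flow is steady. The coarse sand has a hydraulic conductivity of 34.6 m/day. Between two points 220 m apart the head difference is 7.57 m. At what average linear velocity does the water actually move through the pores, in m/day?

3.61

Hydraulic gradient i = Δh / L = 7.57 / 220 = 0.03441.
Darcy flux q = K · i = 34.60 × 0.03441 = 1.191 m/day.
Seepage velocity v = q / n_e = 1.191 / 0.33 = 3.608 m/day.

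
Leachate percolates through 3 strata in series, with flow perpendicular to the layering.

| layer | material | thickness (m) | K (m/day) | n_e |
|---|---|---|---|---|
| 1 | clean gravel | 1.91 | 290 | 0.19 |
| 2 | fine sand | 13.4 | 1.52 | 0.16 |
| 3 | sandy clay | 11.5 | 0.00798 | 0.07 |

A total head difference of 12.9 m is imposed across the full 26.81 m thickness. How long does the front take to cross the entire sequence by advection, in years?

1.02

With flow normal to the layers, continuity requires the same specific discharge q through every layer.
Σ(b_i/K_i) = 1.91/290 + 13.4/1.52 + 11.5/0.00798 = 1450 d.
q = Δh / Σ(b_i/K_i) = 12.9 / 1450 = 0.008897 m/day.
In each layer the seepage velocity is v_i = q/n_i, so the layer transit time is t_i = b_i·n_i / q:
  layer 1 (clean gravel): t_1 = 1.91 × 0.19 / 0.008897 = 40.79 d
  layer 2 (fine sand): t_2 = 13.4 × 0.16 / 0.008897 = 241.0 d
  layer 3 (sandy clay): t_3 = 11.5 × 0.07 / 0.008897 = 90.48 d
Total t = Σ t_i = 372.2 days = 1.019 years.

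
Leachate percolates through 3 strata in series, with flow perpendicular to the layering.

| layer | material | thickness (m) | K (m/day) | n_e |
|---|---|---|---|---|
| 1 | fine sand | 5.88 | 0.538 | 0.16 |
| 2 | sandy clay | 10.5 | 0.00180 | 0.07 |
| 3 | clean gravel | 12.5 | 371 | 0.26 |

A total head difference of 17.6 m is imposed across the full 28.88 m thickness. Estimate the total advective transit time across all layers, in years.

With flow normal to the layers, continuity requires the same specific discharge q through every layer.
Σ(b_i/K_i) = 5.88/0.538 + 10.5/0.00180 + 12.5/371 = 5844 d.
q = Δh / Σ(b_i/K_i) = 17.6 / 5844 = 0.003011 m/day.
In each layer the seepage velocity is v_i = q/n_i, so the layer transit time is t_i = b_i·n_i / q:
  layer 1 (fine sand): t_1 = 5.88 × 0.16 / 0.003011 = 312.4 d
  layer 2 (sandy clay): t_2 = 10.5 × 0.07 / 0.003011 = 244.1 d
  layer 3 (clean gravel): t_3 = 12.5 × 0.26 / 0.003011 = 1079 d
Total t = Σ t_i = 1636 days = 4.478 years.

4.48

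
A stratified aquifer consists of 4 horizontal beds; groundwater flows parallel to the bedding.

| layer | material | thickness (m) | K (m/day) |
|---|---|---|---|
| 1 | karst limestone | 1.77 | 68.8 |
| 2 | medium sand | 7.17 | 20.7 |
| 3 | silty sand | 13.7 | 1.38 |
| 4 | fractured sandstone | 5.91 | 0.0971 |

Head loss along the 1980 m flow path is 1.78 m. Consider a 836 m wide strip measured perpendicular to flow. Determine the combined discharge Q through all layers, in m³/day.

218

Flow is parallel to layering, so each bed carries its own Darcy discharge and the transmissivities add.
Σ(K_i·b_i) = 68.8×1.77 + 20.7×7.17 + 1.38×13.7 + 0.0971×5.91 = 289.7 m²/day.
Hydraulic gradient i = Δh / L = 1.78 / 1980 = 0.0008990.
Q = Σ(K_i·b_i) · W · i = 289.7 × 836 × 0.0008990 = 217.7 m³/day.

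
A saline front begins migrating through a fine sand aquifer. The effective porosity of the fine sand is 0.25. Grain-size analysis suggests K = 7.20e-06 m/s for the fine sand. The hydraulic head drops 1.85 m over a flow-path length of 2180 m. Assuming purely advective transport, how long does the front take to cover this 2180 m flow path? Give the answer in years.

2830

Convert K: 7.20e-06 m/s × 86400 = 0.6221 m/day.
Hydraulic gradient i = Δh / L = 1.85 / 2180 = 0.0008486.
Darcy flux q = K · i = 0.6221 × 0.0008486 = 0.0005279 m/day.
Seepage velocity v = q / n_e = 0.0005279 / 0.25 = 0.002112 m/day.
Travel time t = L / v = 2180 / 0.002112 = 1.032e+06 days = 2826 years.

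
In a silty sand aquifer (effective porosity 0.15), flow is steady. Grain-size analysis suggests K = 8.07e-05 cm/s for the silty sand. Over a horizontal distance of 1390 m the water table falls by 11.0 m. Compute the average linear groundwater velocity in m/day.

0.00368

Convert K: 8.07e-05 cm/s × 864 = 0.06972 m/day.
Hydraulic gradient i = Δh / L = 11.0 / 1390 = 0.007914.
Darcy flux q = K · i = 0.06972 × 0.007914 = 0.0005518 m/day.
Seepage velocity v = q / n_e = 0.0005518 / 0.15 = 0.003679 m/day.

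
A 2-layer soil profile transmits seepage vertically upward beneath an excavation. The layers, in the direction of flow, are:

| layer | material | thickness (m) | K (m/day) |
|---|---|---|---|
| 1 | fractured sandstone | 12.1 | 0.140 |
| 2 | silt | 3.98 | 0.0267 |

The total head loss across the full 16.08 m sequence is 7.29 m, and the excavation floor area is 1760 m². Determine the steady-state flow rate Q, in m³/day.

Flow is perpendicular to layering, so the layers act in series and the equivalent K is the thickness-weighted harmonic mean.
Total thickness L = 12.1 + 3.98 = 16.08 m.
Σ(b_i/K_i) = 12.1/0.140 + 3.98/0.0267 = 235.5 d.
K_eq = L / Σ(b_i/K_i) = 16.08 / 235.5 = 0.06828 m/day.
Q = K_eq · A · (Δh/L) = 0.06828 × 1760 × (7.29/16.08) = 54.48 m³/day.

54.5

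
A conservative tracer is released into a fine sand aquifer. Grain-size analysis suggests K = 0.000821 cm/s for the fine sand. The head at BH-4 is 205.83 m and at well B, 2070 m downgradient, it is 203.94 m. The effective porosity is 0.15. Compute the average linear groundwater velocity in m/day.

0.00432

Convert K: 0.000821 cm/s × 864 = 0.7093 m/day.
Hydraulic gradient i = (205.83 − 203.94) / 2070 = 1.89 / 2070 = 0.0009130.
Darcy flux q = K · i = 0.7093 × 0.0009130 = 0.0006477 m/day.
Seepage velocity v = q / n_e = 0.0006477 / 0.15 = 0.004318 m/day.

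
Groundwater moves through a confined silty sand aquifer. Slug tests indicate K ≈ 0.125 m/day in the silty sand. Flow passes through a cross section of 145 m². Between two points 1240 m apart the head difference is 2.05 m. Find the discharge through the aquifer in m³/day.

Hydraulic gradient i = Δh / L = 2.05 / 1240 = 0.001653.
Darcy's law: Q = K · A · i = 0.1250 × 145.0 × 0.001653 = 0.02996 m³/day.

0.0300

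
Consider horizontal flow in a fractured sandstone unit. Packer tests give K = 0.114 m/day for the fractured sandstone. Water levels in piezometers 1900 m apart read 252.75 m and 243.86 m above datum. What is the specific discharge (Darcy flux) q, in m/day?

0.000533

Hydraulic gradient i = (252.75 − 243.86) / 1900 = 8.89 / 1900 = 0.004679.
Specific discharge q = K · i = 0.1140 × 0.004679 = 0.0005334 m/day.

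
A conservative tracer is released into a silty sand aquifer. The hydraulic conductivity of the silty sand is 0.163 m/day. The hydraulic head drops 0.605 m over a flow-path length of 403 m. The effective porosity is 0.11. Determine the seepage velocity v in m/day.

0.00222

Hydraulic gradient i = Δh / L = 0.605 / 403 = 0.001501.
Darcy flux q = K · i = 0.1630 × 0.001501 = 0.0002447 m/day.
Seepage velocity v = q / n_e = 0.0002447 / 0.11 = 0.002225 m/day.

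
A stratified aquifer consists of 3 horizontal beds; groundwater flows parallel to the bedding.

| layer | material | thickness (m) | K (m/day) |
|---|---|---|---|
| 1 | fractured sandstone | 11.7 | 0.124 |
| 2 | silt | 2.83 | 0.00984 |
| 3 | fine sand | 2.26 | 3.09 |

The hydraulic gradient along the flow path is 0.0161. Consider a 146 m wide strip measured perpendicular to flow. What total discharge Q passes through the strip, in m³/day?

19.9

Flow is parallel to layering, so each bed carries its own Darcy discharge and the transmissivities add.
Σ(K_i·b_i) = 0.124×11.7 + 0.00984×2.83 + 3.09×2.26 = 8.462 m²/day.
Hydraulic gradient i = 0.0161.
Q = Σ(K_i·b_i) · W · i = 8.462 × 146 × 0.01610 = 19.89 m³/day.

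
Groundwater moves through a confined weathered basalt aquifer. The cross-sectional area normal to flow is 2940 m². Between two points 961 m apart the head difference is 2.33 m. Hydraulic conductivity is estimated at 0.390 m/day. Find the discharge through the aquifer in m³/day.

2.78

Hydraulic gradient i = Δh / L = 2.33 / 961 = 0.002425.
Darcy's law: Q = K · A · i = 0.3900 × 2940 × 0.002425 = 2.780 m³/day.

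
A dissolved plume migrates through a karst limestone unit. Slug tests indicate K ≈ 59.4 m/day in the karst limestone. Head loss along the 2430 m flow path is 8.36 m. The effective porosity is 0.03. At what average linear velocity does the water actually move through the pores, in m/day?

Hydraulic gradient i = Δh / L = 8.36 / 2430 = 0.003440.
Darcy flux q = K · i = 59.40 × 0.003440 = 0.2044 m/day.
Seepage velocity v = q / n_e = 0.2044 / 0.03 = 6.812 m/day.

6.81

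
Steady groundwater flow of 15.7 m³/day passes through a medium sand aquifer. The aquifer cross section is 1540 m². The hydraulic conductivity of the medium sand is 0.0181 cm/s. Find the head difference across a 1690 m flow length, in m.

1.10

Convert K: 0.0181 cm/s × 864 = 15.64 m/day.
From Q = K·A·i, i = Q / (K·A) = 15.7 / (15.64 × 1540) = 0.0006519.
Head loss Δh = i · L = 0.0006519 × 1690 = 1.102 m.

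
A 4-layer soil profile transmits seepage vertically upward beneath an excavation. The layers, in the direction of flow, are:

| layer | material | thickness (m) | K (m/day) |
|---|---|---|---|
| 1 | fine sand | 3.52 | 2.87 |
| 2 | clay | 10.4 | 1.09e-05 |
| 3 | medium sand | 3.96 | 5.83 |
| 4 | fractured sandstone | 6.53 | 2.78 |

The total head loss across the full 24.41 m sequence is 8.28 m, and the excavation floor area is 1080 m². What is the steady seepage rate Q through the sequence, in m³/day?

0.00937

Flow is perpendicular to layering, so the layers act in series and the equivalent K is the thickness-weighted harmonic mean.
Total thickness L = 3.52 + 10.4 + 3.96 + 6.53 = 24.41 m.
Σ(b_i/K_i) = 3.52/2.87 + 10.4/1.09e-05 + 3.96/5.83 + 6.53/2.78 = 9.541e+05 d.
K_eq = L / Σ(b_i/K_i) = 24.41 / 9.541e+05 = 2.558e-05 m/day.
Q = K_eq · A · (Δh/L) = 2.558e-05 × 1080 × (8.28/24.41) = 0.009372 m³/day.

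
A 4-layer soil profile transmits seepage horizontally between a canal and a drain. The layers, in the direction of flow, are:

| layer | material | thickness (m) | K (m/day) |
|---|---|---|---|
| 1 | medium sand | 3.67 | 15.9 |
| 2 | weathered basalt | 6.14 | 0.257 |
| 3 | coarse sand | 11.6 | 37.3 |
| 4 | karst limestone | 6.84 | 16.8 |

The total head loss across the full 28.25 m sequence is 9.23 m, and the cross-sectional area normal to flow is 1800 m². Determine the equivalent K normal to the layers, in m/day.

Flow is perpendicular to layering, so the layers act in series and the equivalent K is the thickness-weighted harmonic mean.
Total thickness L = 3.67 + 6.14 + 11.6 + 6.84 = 28.25 m.
Σ(b_i/K_i) = 3.67/15.9 + 6.14/0.257 + 11.6/37.3 + 6.84/16.8 = 24.84 d.
K_eq = L / Σ(b_i/K_i) = 28.25 / 24.84 = 1.137 m/day.

1.14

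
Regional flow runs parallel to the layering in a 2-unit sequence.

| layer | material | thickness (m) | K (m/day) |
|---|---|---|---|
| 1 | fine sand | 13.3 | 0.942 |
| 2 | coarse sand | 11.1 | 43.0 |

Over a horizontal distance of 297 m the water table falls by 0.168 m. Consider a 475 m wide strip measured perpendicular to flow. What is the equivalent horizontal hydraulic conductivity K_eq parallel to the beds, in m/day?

Flow is parallel to layering, so each bed carries its own Darcy discharge and the transmissivities add.
Σ(K_i·b_i) = 0.942×13.3 + 43.0×11.1 = 489.8 m²/day.
Total thickness b = 24.40 m, so K_eq = Σ(K_i·b_i)/b = 20.07 m/day.

20.1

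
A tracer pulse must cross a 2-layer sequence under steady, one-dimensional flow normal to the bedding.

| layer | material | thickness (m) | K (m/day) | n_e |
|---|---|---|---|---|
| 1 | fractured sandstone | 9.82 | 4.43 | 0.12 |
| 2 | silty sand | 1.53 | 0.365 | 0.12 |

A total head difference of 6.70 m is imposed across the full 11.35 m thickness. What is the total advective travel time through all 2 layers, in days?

1.30

With flow normal to the layers, continuity requires the same specific discharge q through every layer.
Σ(b_i/K_i) = 9.82/4.43 + 1.53/0.365 = 6.408 d.
q = Δh / Σ(b_i/K_i) = 6.70 / 6.408 = 1.045 m/day.
In each layer the seepage velocity is v_i = q/n_i, so the layer transit time is t_i = b_i·n_i / q:
  layer 1 (fractured sandstone): t_1 = 9.82 × 0.12 / 1.045 = 1.127 d
  layer 2 (silty sand): t_2 = 1.53 × 0.12 / 1.045 = 0.1756 d
Total t = Σ t_i = 1.303 days.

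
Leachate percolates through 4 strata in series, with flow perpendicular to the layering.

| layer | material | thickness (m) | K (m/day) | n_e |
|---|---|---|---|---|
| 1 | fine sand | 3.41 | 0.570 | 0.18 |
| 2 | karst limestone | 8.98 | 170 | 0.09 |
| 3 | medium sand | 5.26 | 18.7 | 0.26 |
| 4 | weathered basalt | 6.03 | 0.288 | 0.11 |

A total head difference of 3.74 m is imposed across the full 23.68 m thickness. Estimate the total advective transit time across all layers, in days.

25.2

With flow normal to the layers, continuity requires the same specific discharge q through every layer.
Σ(b_i/K_i) = 3.41/0.570 + 8.98/170 + 5.26/18.7 + 6.03/0.288 = 27.25 d.
q = Δh / Σ(b_i/K_i) = 3.74 / 27.25 = 0.1372 m/day.
In each layer the seepage velocity is v_i = q/n_i, so the layer transit time is t_i = b_i·n_i / q:
  layer 1 (fine sand): t_1 = 3.41 × 0.18 / 0.1372 = 4.473 d
  layer 2 (karst limestone): t_2 = 8.98 × 0.09 / 0.1372 = 5.890 d
  layer 3 (medium sand): t_3 = 5.26 × 0.26 / 0.1372 = 9.966 d
  layer 4 (weathered basalt): t_4 = 6.03 × 0.11 / 0.1372 = 4.834 d
Total t = Σ t_i = 25.16 days.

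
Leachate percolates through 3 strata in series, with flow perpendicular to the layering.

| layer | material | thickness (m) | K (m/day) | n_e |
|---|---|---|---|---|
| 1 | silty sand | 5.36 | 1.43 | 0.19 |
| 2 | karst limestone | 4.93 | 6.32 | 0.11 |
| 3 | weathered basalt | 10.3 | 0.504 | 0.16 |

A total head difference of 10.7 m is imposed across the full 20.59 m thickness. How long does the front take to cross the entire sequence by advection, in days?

With flow normal to the layers, continuity requires the same specific discharge q through every layer.
Σ(b_i/K_i) = 5.36/1.43 + 4.93/6.32 + 10.3/0.504 = 24.96 d.
q = Δh / Σ(b_i/K_i) = 10.7 / 24.96 = 0.4286 m/day.
In each layer the seepage velocity is v_i = q/n_i, so the layer transit time is t_i = b_i·n_i / q:
  layer 1 (silty sand): t_1 = 5.36 × 0.19 / 0.4286 = 2.376 d
  layer 2 (karst limestone): t_2 = 4.93 × 0.11 / 0.4286 = 1.265 d
  layer 3 (weathered basalt): t_3 = 10.3 × 0.16 / 0.4286 = 3.845 d
Total t = Σ t_i = 7.486 days.

7.49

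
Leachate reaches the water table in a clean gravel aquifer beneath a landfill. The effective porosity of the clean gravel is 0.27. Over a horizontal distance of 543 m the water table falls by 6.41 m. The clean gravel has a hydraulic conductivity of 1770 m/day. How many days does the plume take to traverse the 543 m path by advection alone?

Hydraulic gradient i = Δh / L = 6.41 / 543 = 0.01180.
Darcy flux q = K · i = 1770 × 0.01180 = 20.89 m/day.
Seepage velocity v = q / n_e = 20.89 / 0.27 = 77.39 m/day.
Travel time t = L / v = 543 / 77.39 = 7.017 days.

7.02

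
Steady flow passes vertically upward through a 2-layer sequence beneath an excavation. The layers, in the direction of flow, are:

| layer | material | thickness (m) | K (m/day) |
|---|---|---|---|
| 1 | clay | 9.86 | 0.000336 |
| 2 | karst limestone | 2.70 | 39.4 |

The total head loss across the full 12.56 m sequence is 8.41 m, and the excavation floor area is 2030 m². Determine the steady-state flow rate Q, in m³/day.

0.582

Flow is perpendicular to layering, so the layers act in series and the equivalent K is the thickness-weighted harmonic mean.
Total thickness L = 9.86 + 2.70 = 12.56 m.
Σ(b_i/K_i) = 9.86/0.000336 + 2.70/39.4 = 29345 d.
K_eq = L / Σ(b_i/K_i) = 12.56 / 29345 = 0.0004280 m/day.
Q = K_eq · A · (Δh/L) = 0.0004280 × 2030 × (8.41/12.56) = 0.5818 m³/day.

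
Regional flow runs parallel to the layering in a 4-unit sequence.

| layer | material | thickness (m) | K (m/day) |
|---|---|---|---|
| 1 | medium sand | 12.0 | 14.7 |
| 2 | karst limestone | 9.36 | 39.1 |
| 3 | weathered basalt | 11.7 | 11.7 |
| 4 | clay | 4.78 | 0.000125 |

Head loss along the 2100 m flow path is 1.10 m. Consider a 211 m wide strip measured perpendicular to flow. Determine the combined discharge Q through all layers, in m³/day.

Flow is parallel to layering, so each bed carries its own Darcy discharge and the transmissivities add.
Σ(K_i·b_i) = 14.7×12.0 + 39.1×9.36 + 11.7×11.7 + 0.000125×4.78 = 679.3 m²/day.
Hydraulic gradient i = Δh / L = 1.10 / 2100 = 0.0005238.
Q = Σ(K_i·b_i) · W · i = 679.3 × 211 × 0.0005238 = 75.08 m³/day.

75.1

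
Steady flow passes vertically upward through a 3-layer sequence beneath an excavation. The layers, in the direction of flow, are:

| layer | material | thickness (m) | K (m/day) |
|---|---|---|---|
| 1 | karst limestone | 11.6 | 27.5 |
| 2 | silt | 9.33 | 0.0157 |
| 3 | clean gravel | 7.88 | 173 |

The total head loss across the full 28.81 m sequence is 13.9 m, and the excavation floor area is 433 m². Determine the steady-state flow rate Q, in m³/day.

Flow is perpendicular to layering, so the layers act in series and the equivalent K is the thickness-weighted harmonic mean.
Total thickness L = 11.6 + 9.33 + 7.88 = 28.81 m.
Σ(b_i/K_i) = 11.6/27.5 + 9.33/0.0157 + 7.88/173 = 594.7 d.
K_eq = L / Σ(b_i/K_i) = 28.81 / 594.7 = 0.04844 m/day.
Q = K_eq · A · (Δh/L) = 0.04844 × 433 × (13.9/28.81) = 10.12 m³/day.

10.1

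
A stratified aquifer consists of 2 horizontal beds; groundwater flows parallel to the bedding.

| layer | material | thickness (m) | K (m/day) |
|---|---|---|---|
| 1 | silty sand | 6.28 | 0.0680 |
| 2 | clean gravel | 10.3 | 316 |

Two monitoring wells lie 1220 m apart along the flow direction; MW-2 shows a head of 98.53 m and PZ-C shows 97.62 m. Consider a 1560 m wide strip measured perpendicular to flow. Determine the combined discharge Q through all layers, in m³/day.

3790

Flow is parallel to layering, so each bed carries its own Darcy discharge and the transmissivities add.
Σ(K_i·b_i) = 0.0680×6.28 + 316×10.3 = 3255 m²/day.
Hydraulic gradient i = (98.53 − 97.62) / 1220 = 0.91 / 1220 = 0.0007459.
Q = Σ(K_i·b_i) · W · i = 3255 × 1560 × 0.0007459 = 3788 m³/day.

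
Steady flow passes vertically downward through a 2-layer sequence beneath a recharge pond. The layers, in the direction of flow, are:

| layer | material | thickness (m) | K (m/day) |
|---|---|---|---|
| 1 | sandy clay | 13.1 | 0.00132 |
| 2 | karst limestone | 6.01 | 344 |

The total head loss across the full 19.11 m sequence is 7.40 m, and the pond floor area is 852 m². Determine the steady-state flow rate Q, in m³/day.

0.635

Flow is perpendicular to layering, so the layers act in series and the equivalent K is the thickness-weighted harmonic mean.
Total thickness L = 13.1 + 6.01 = 19.11 m.
Σ(b_i/K_i) = 13.1/0.00132 + 6.01/344 = 9924 d.
K_eq = L / Σ(b_i/K_i) = 19.11 / 9924 = 0.001926 m/day.
Q = K_eq · A · (Δh/L) = 0.001926 × 852 × (7.40/19.11) = 0.6353 m³/day.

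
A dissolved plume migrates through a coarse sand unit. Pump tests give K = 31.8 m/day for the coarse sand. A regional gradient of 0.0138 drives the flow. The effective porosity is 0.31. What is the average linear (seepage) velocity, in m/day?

Hydraulic gradient i = 0.0138.
Darcy flux q = K · i = 31.80 × 0.01380 = 0.4388 m/day.
Seepage velocity v = q / n_e = 0.4388 / 0.31 = 1.416 m/day.

1.42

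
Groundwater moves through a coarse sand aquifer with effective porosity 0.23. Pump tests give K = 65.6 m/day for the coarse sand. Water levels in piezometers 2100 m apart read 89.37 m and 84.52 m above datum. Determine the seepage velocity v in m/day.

0.659

Hydraulic gradient i = (89.37 − 84.52) / 2100 = 4.85 / 2100 = 0.002310.
Darcy flux q = K · i = 65.60 × 0.002310 = 0.1515 m/day.
Seepage velocity v = q / n_e = 0.1515 / 0.23 = 0.6587 m/day.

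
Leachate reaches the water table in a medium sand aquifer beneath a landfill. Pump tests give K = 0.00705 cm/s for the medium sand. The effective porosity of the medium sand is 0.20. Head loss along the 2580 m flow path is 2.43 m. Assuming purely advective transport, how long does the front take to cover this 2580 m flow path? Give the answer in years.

Convert K: 0.00705 cm/s × 864 = 6.091 m/day.
Hydraulic gradient i = Δh / L = 2.43 / 2580 = 0.0009419.
Darcy flux q = K · i = 6.091 × 0.0009419 = 0.005737 m/day.
Seepage velocity v = q / n_e = 0.005737 / 0.20 = 0.02869 m/day.
Travel time t = L / v = 2580 / 0.02869 = 89942 days = 246.2 years.

246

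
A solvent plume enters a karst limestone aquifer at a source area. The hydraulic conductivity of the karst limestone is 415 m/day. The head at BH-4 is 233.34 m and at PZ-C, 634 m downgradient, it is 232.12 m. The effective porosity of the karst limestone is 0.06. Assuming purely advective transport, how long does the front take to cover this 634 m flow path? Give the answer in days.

47.6

Hydraulic gradient i = (233.34 − 232.12) / 634 = 1.22 / 634 = 0.001924.
Darcy flux q = K · i = 415.0 × 0.001924 = 0.7986 m/day.
Seepage velocity v = q / n_e = 0.7986 / 0.06 = 13.31 m/day.
Travel time t = L / v = 634 / 13.31 = 47.63 days.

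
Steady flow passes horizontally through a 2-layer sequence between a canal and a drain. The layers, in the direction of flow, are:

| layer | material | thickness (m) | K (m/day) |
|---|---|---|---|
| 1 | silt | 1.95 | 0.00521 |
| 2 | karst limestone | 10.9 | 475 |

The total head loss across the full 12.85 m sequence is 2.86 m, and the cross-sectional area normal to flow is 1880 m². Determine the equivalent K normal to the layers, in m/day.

Flow is perpendicular to layering, so the layers act in series and the equivalent K is the thickness-weighted harmonic mean.
Total thickness L = 1.95 + 10.9 = 12.85 m.
Σ(b_i/K_i) = 1.95/0.00521 + 10.9/475 = 374.3 d.
K_eq = L / Σ(b_i/K_i) = 12.85 / 374.3 = 0.03433 m/day.

0.0343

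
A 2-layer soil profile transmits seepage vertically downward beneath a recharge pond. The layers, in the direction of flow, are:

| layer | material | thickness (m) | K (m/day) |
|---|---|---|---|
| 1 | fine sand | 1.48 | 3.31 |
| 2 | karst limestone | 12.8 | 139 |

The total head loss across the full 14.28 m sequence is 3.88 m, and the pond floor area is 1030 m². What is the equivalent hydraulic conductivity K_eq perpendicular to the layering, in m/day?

26.5

Flow is perpendicular to layering, so the layers act in series and the equivalent K is the thickness-weighted harmonic mean.
Total thickness L = 1.48 + 12.8 = 14.28 m.
Σ(b_i/K_i) = 1.48/3.31 + 12.8/139 = 0.5392 d.
K_eq = L / Σ(b_i/K_i) = 14.28 / 0.5392 = 26.48 m/day.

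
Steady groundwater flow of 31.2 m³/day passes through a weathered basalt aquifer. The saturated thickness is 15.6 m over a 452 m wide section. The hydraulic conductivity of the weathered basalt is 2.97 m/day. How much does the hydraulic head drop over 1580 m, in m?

Cross-sectional area A = 452 × 15.6 = 7051 m².
From Q = K·A·i, i = Q / (K·A) = 31.2 / (2.970 × 7051) = 0.001490.
Head loss Δh = i · L = 0.001490 × 1580 = 2.354 m.

2.35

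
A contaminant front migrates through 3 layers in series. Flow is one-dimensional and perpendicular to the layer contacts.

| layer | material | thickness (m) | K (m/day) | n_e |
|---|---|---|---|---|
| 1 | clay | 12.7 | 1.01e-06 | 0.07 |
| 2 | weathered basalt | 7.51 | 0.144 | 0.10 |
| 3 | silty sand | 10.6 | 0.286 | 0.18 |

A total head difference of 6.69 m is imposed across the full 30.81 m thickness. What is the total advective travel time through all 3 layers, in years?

18300

With flow normal to the layers, continuity requires the same specific discharge q through every layer.
Σ(b_i/K_i) = 12.7/1.01e-06 + 7.51/0.144 + 10.6/0.286 = 1.257e+07 d.
q = Δh / Σ(b_i/K_i) = 6.69 / 1.257e+07 = 5.320e-07 m/day.
In each layer the seepage velocity is v_i = q/n_i, so the layer transit time is t_i = b_i·n_i / q:
  layer 1 (clay): t_1 = 12.7 × 0.07 / 5.320e-07 = 1.671e+06 d
  layer 2 (weathered basalt): t_2 = 7.51 × 0.10 / 5.320e-07 = 1.412e+06 d
  layer 3 (silty sand): t_3 = 10.6 × 0.18 / 5.320e-07 = 3.586e+06 d
Total t = Σ t_i = 6.669e+06 days = 18258 years.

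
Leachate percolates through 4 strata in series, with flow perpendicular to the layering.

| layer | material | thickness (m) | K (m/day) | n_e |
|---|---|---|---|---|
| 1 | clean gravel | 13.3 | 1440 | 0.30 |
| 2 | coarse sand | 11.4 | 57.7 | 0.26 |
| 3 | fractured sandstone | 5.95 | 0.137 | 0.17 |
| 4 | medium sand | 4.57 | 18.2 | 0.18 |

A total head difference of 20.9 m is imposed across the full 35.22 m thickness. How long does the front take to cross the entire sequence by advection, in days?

18.5

With flow normal to the layers, continuity requires the same specific discharge q through every layer.
Σ(b_i/K_i) = 13.3/1440 + 11.4/57.7 + 5.95/0.137 + 4.57/18.2 = 43.89 d.
q = Δh / Σ(b_i/K_i) = 20.9 / 43.89 = 0.4762 m/day.
In each layer the seepage velocity is v_i = q/n_i, so the layer transit time is t_i = b_i·n_i / q:
  layer 1 (clean gravel): t_1 = 13.3 × 0.30 / 0.4762 = 8.379 d
  layer 2 (coarse sand): t_2 = 11.4 × 0.26 / 0.4762 = 6.224 d
  layer 3 (fractured sandstone): t_3 = 5.95 × 0.17 / 0.4762 = 2.124 d
  layer 4 (medium sand): t_4 = 4.57 × 0.18 / 0.4762 = 1.727 d
Total t = Σ t_i = 18.45 days.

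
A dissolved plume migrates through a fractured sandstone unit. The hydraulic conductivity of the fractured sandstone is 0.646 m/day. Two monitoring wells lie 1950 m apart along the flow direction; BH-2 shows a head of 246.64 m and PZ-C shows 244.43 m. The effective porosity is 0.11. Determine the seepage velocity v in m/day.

0.00666

Hydraulic gradient i = (246.64 − 244.43) / 1950 = 2.21 / 1950 = 0.001133.
Darcy flux q = K · i = 0.6460 × 0.001133 = 0.0007321 m/day.
Seepage velocity v = q / n_e = 0.0007321 / 0.11 = 0.006656 m/day.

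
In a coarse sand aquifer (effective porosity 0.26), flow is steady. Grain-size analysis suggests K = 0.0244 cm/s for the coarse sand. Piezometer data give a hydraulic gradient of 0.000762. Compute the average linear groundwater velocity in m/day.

Convert K: 0.0244 cm/s × 864 = 21.08 m/day.
Hydraulic gradient i = 0.000762.
Darcy flux q = K · i = 21.08 × 0.0007620 = 0.01606 m/day.
Seepage velocity v = q / n_e = 0.01606 / 0.26 = 0.06179 m/day.

0.0618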